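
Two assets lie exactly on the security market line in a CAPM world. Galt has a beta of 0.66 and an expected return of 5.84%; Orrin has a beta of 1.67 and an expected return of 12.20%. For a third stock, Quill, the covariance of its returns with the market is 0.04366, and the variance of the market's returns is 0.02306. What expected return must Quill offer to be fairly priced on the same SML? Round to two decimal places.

MRP = (12.20% − 5.84%) / (1.67 − 0.66) = 6.2970%
R_f = 5.84% − 0.66 × 6.2970% = 1.6840%
β_Quill = Cov / Var(R_m) = 0.04366 / 0.02306 = 1.8933
E(R_Quill) = R_f + β × MRP = 1.6840% + 1.8933 × 6.2970% = 13.61%

13.61%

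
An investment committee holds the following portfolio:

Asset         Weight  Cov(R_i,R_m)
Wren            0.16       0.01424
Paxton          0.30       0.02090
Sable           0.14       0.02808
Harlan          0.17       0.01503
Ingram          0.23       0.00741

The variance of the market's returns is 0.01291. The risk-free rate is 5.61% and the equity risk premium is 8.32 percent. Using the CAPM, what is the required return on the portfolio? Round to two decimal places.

β_Wren = 0.01424 / 0.01291 = 1.1030
β_Paxton = 0.02090 / 0.01291 = 1.6189
β_Sable = 0.02808 / 0.01291 = 2.1751
β_Harlan = 0.01503 / 0.01291 = 1.1642
β_Ingram = 0.00741 / 0.01291 = 0.5740
β_P = Σ w_i β_i = 0.16×1.1030 + 0.30×1.6189 + 0.14×2.1751 + 0.17×1.1642 + 0.23×0.5740 = 1.2966
E(R_P) = R_f + β_P × MRP = 5.61% + 1.2966 × 8.32% = 16.40%

16.40%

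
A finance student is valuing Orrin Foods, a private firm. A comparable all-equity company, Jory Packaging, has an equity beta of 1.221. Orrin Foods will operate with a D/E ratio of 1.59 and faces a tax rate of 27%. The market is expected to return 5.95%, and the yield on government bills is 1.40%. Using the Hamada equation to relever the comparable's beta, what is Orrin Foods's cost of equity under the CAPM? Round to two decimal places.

β_L = β_U × [1 + (1 − t)(D/E)] = 1.221 × [1 + (1 − 0.27) × 1.59]
    = 1.221 × [1 + 0.73 × 1.59] = 1.221 × 2.1607 = 2.6382
MRP = 5.95% − 1.40% = 4.55%
E(R) = R_f + β_L × MRP = 1.40% + 2.6382 × 4.55% = 13.40%

13.40%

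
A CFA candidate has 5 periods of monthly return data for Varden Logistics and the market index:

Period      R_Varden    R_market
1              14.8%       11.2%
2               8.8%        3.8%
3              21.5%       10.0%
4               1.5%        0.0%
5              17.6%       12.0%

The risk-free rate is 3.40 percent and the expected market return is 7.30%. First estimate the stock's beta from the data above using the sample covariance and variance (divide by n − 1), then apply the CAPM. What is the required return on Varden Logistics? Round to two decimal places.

Mean R_i = (14.8 + 8.8 + 21.5 + 1.5 + 17.6) / 5 = 12.8400%
Mean R_m = (11.2 + 3.8 + 10.0 + 0.0 + 12.0) / 5 = 7.4000%
Σ(R_i − R̄_i)(R_m − R̄_m) = 150.3200  ⇒  Cov = 150.3200 / 4 = 37.5800
Σ(R_m − R̄_m)² = 110.0800  ⇒  Var(R_m) = 110.0800 / 4 = 27.5200
β = Cov / Var(R_m) = 37.5800 / 27.5200 = 1.3656
MRP = 7.30% − 3.40% = 3.90%
E(R) = R_f + β × MRP = 3.40% + 1.3656 × 3.90% = 8.73%

8.73%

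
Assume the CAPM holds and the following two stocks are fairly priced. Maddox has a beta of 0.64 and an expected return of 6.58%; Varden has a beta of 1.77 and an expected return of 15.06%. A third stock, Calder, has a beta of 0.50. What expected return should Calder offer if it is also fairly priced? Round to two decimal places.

5.53%

MRP (SML slope) = (15.06% − 6.58%) / (1.77 − 0.64) = 8.48% / 1.13 = 7.5044%
R_f (intercept) = 6.58% − 0.64 × 7.5044% = 1.7772%
E(R_Calder) = R_f + β × MRP = 1.7772% + 0.50 × 7.5044% = 5.53%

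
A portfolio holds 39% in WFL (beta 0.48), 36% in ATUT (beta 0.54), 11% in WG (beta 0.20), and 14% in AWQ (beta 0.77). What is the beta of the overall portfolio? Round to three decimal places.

0.511

β_P = Σ w_i β_i = 0.39×0.48 + 0.36×0.54 + 0.11×0.20 + 0.14×0.77 = 0.5114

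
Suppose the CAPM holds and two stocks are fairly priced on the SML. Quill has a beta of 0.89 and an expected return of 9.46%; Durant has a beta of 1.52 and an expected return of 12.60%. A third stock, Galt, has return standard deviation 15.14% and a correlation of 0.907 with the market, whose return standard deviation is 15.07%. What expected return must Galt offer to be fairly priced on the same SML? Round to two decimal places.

MRP = (12.60% − 9.46%) / (1.52 − 0.89) = 4.9841%
R_f = 9.46% − 0.89 × 4.9841% = 5.0242%
β_Galt = ρ·σ_i/σ_m = 0.907 × 15.14 / 15.07 = 0.9112
E(R_Galt) = R_f + β × MRP = 5.0242% + 0.9112 × 4.9841% = 9.57%

9.57%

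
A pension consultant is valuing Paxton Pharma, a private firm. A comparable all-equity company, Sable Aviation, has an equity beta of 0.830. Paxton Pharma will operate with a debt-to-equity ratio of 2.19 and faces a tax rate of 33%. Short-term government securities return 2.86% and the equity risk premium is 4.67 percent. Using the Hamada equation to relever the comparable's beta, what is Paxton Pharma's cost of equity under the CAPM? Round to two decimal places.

12.42%

β_L = β_U × [1 + (1 − t)(D/E)] = 0.830 × [1 + (1 − 0.33) × 2.19]
    = 0.830 × [1 + 0.67 × 2.19] = 0.830 × 2.4673 = 2.0479
E(R) = R_f + β_L × MRP = 2.86% + 2.0479 × 4.67% = 12.42%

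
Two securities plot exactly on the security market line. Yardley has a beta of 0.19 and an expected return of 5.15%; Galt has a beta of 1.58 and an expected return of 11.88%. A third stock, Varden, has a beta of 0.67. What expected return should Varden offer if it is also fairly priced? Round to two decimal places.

MRP (SML slope) = (11.88% − 5.15%) / (1.58 − 0.19) = 6.73% / 1.39 = 4.8417%
R_f (intercept) = 5.15% − 0.19 × 4.8417% = 4.2301%
E(R_Varden) = R_f + β × MRP = 4.2301% + 0.67 × 4.8417% = 7.47%

7.47%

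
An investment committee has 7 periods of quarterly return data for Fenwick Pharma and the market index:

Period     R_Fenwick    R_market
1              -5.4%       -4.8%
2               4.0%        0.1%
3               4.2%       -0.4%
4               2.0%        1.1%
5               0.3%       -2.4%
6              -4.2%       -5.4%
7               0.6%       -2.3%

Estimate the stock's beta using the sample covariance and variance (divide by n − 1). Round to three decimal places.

Mean R_i = (-5.4 + 4.0 + 4.2 + 2.0 + 0.3 − 4.2 + 0.6) / 7 = 0.2143%
Mean R_m = (-4.8 + 0.1 − 0.4 + 1.1 − 2.4 − 5.4 − 2.3) / 7 = -2.0143%
Σ(R_i − R̄_i)(R_m − R̄_m) = 50.4414  ⇒  Cov = 50.4414 / 6 = 8.4069
Σ(R_m − R̄_m)² = 36.2286  ⇒  Var(R_m) = 36.2286 / 6 = 6.0381
β = Cov / Var(R_m) = 8.4069 / 6.0381 = 1.3923

1.392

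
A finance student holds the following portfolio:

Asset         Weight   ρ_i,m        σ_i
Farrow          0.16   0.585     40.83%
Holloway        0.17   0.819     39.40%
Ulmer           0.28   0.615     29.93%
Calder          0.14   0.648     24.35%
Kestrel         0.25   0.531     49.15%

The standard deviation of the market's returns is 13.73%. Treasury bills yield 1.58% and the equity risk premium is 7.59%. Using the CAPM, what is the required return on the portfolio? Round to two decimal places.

β_Farrow = 0.585 × 40.83% / 13.73% = 1.7397
β_Holloway = 0.819 × 39.40% / 13.73% = 2.3502
β_Ulmer = 0.615 × 29.93% / 13.73% = 1.3406
β_Calder = 0.648 × 24.35% / 13.73% = 1.1492
β_Kestrel = 0.531 × 49.15% / 13.73% = 1.9008
β_P = Σ w_i β_i = 0.16×1.7397 + 0.17×2.3502 + 0.28×1.3406 + 0.14×1.1492 + 0.25×1.9008 = 1.6893
E(R_P) = R_f + β_P × MRP = 1.58% + 1.6893 × 7.59% = 14.40%

14.40%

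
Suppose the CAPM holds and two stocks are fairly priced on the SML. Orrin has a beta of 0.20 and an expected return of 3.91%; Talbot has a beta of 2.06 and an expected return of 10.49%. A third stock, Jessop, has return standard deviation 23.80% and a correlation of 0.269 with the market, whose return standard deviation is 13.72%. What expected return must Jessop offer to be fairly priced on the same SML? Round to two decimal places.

MRP = (10.49% − 3.91%) / (2.06 − 0.20) = 3.5376%
R_f = 3.91% − 0.20 × 3.5376% = 3.2025%
β_Jessop = ρ·σ_i/σ_m = 0.269 × 23.80 / 13.72 = 0.4666
E(R_Jessop) = R_f + β × MRP = 3.2025% + 0.4666 × 3.5376% = 4.85%

4.85%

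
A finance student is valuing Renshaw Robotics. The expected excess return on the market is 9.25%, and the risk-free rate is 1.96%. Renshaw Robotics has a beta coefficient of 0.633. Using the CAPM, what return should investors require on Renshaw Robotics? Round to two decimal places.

E(R) = R_f + β × MRP = 1.96% + 0.633 × 9.25% = 7.82%

7.82%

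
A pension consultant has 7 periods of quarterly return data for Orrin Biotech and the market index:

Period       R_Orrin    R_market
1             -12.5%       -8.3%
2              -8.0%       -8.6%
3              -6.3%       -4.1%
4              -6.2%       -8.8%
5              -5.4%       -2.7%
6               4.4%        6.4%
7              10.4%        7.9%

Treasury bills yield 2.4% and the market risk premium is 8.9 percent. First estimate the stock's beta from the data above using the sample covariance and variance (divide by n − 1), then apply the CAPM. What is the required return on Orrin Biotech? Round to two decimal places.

Mean R_i = (-12.5 − 8.0 − 6.3 − 6.2 − 5.4 + 4.4 + 10.4) / 7 = -3.3714%
Mean R_m = (-8.3 − 8.6 − 4.1 − 8.8 − 2.7 + 6.4 + 7.9) / 7 = -2.6000%
Σ(R_i − R̄_i)(R_m − R̄_m) = 316.4800  ⇒  Cov = 316.4800 / 6 = 52.7467
Σ(R_m − R̄_m)² = 300.4400  ⇒  Var(R_m) = 300.4400 / 6 = 50.0733
β = Cov / Var(R_m) = 52.7467 / 50.0733 = 1.0534
E(R) = R_f + β × MRP = 2.4% + 1.0534 × 8.9% = 11.78%

11.78%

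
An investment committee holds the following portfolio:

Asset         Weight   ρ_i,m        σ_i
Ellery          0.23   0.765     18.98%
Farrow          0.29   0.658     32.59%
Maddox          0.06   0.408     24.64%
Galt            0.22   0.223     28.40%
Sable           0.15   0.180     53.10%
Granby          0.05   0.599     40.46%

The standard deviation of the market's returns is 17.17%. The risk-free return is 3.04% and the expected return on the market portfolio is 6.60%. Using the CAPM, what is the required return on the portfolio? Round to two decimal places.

5.98%

β_Ellery = 0.765 × 18.98% / 17.17% = 0.8456
β_Farrow = 0.658 × 32.59% / 17.17% = 1.2489
β_Maddox = 0.408 × 24.64% / 17.17% = 0.5855
β_Galt = 0.223 × 28.40% / 17.17% = 0.3689
β_Sable = 0.180 × 53.10% / 17.17% = 0.5567
β_Granby = 0.599 × 40.46% / 17.17% = 1.4115
β_P = Σ w_i β_i = 0.23×0.8456 + 0.29×1.2489 + 0.06×0.5855 + 0.22×0.3689 + 0.15×0.5567 + 0.05×1.4115 = 0.8270
MRP = 6.60% − 3.04% = 3.56%
E(R_P) = R_f + β_P × MRP = 3.04% + 0.8270 × 3.56% = 5.98%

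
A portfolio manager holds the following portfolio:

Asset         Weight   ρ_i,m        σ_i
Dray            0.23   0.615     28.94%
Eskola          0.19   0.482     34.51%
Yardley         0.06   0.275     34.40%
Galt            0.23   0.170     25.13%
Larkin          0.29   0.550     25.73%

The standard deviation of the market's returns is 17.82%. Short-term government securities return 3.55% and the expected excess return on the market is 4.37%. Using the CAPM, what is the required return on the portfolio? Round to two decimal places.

β_Dray = 0.615 × 28.94% / 17.82% = 0.9988
β_Eskola = 0.482 × 34.51% / 17.82% = 0.9334
β_Yardley = 0.275 × 34.40% / 17.82% = 0.5309
β_Galt = 0.170 × 25.13% / 17.82% = 0.2397
β_Larkin = 0.550 × 25.73% / 17.82% = 0.7941
β_P = Σ w_i β_i = 0.23×0.9988 + 0.19×0.9334 + 0.06×0.5309 + 0.23×0.2397 + 0.29×0.7941 = 0.7243
E(R_P) = R_f + β_P × MRP = 3.55% + 0.7243 × 4.37% = 6.72%

6.72%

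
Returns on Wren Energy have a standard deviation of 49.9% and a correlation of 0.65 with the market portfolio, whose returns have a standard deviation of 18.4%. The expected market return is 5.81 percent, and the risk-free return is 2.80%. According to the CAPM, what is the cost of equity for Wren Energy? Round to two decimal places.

8.11%

β = ρ × σ_i / σ_m = 0.65 × 49.9% / 18.4% = 1.7628
MRP = 5.81% − 2.80% = 3.01%
E(R) = 2.80% + 1.7628 × 3.01% = 8.11%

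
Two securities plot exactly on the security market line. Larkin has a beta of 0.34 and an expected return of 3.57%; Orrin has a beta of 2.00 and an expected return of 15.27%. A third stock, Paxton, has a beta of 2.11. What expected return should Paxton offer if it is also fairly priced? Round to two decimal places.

16.05%

MRP (SML slope) = (15.27% − 3.57%) / (2.00 − 0.34) = 11.70% / 1.66 = 7.0482%
R_f (intercept) = 3.57% − 0.34 × 7.0482% = 1.1736%
E(R_Paxton) = R_f + β × MRP = 1.1736% + 2.11 × 7.0482% = 16.05%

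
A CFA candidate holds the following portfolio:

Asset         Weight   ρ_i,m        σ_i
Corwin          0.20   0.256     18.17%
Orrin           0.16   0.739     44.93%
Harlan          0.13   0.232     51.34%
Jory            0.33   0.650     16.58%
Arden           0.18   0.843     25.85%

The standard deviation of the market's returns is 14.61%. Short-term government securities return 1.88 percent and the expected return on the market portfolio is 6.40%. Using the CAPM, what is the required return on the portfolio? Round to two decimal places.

6.60%

β_Corwin = 0.256 × 18.17% / 14.61% = 0.3184
β_Orrin = 0.739 × 44.93% / 14.61% = 2.2726
β_Harlan = 0.232 × 51.34% / 14.61% = 0.8153
β_Jory = 0.650 × 16.58% / 14.61% = 0.7376
β_Arden = 0.843 × 25.85% / 14.61% = 1.4916
β_P = Σ w_i β_i = 0.20×0.3184 + 0.16×2.2726 + 0.13×0.8153 + 0.33×0.7376 + 0.18×1.4916 = 1.0452
MRP = 6.40% − 1.88% = 4.52%
E(R_P) = R_f + β_P × MRP = 1.88% + 1.0452 × 4.52% = 6.60%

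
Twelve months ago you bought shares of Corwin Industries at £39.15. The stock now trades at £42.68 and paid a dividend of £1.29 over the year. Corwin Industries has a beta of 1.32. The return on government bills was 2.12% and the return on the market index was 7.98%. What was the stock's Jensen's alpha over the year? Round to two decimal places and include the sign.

Realised HPR = (P1 + D1 − P0) / P0 = (42.68 + 1.29 − 39.15) / 39.15 = 4.82 / 39.15 = 12.3116%
MRP = 7.98% − 2.12% = 5.86%
CAPM required = R_f + β·MRP = 2.12% + 1.32 × 5.86% = 9.8552%
α = realised − required = 12.3116% − 9.8552% = +2.46%

+2.46%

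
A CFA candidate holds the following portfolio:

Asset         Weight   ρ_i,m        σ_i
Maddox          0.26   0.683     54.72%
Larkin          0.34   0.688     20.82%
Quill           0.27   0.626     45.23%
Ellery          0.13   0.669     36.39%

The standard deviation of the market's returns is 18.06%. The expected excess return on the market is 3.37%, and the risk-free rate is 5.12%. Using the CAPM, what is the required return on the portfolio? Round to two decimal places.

β_Maddox = 0.683 × 54.72% / 18.06% = 2.0694
β_Larkin = 0.688 × 20.82% / 18.06% = 0.7931
β_Quill = 0.626 × 45.23% / 18.06% = 1.5678
β_Ellery = 0.669 × 36.39% / 18.06% = 1.3480
β_P = Σ w_i β_i = 0.26×2.0694 + 0.34×0.7931 + 0.27×1.5678 + 0.13×1.3480 = 1.4062
E(R_P) = R_f + β_P × MRP = 5.12% + 1.4062 × 3.37% = 9.86%

9.86%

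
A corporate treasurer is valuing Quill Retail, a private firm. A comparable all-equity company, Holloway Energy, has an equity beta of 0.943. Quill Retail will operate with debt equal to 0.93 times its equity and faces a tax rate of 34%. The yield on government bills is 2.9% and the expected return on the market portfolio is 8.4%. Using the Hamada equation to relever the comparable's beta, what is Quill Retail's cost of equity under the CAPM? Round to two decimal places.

β_L = β_U × [1 + (1 − t)(D/E)] = 0.943 × [1 + (1 − 0.34) × 0.93]
    = 0.943 × [1 + 0.66 × 0.93] = 0.943 × 1.6138 = 1.5218
MRP = 8.4% − 2.9% = 5.50%
E(R) = R_f + β_L × MRP = 2.9% + 1.5218 × 5.5% = 11.27%

11.27%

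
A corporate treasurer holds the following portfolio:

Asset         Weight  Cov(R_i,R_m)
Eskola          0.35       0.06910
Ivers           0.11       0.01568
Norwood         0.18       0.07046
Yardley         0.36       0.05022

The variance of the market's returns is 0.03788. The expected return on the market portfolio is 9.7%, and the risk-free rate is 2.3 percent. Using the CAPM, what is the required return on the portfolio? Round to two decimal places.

β_Eskola = 0.06910 / 0.03788 = 1.8242
β_Ivers = 0.01568 / 0.03788 = 0.4139
β_Norwood = 0.07046 / 0.03788 = 1.8601
β_Yardley = 0.05022 / 0.03788 = 1.3258
β_P = Σ w_i β_i = 0.35×1.8242 + 0.11×0.4139 + 0.18×1.8601 + 0.36×1.3258 = 1.4961
MRP = 9.7% − 2.3% = 7.40%
E(R_P) = R_f + β_P × MRP = 2.3% + 1.4961 × 7.4% = 13.37%

13.37%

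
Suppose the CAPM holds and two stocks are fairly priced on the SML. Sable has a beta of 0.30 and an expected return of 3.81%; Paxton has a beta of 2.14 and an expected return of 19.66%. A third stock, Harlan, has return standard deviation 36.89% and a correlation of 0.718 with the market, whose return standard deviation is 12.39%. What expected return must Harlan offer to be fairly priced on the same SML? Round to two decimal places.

MRP = (19.66% − 3.81%) / (2.14 − 0.30) = 8.6141%
R_f = 3.81% − 0.30 × 8.6141% = 1.2258%
β_Harlan = ρ·σ_i/σ_m = 0.718 × 36.89 / 12.39 = 2.1378
E(R_Harlan) = R_f + β × MRP = 1.2258% + 2.1378 × 8.6141% = 19.64%

19.64%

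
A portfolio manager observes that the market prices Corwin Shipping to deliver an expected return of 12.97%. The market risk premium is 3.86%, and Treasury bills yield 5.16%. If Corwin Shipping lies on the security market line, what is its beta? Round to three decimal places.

β = (E(R) − R_f) / MRP = (12.97% − 5.16%) / 3.86% = 7.81% / 3.86% = 2.023

2.023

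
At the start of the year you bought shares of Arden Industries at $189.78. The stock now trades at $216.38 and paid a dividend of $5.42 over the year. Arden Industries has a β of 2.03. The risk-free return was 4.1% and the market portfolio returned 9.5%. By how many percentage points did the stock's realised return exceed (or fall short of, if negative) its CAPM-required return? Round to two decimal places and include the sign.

Realised HPR = (P1 + D1 − P0) / P0 = (216.38 + 5.42 − 189.78) / 189.78 = 32.02 / 189.78 = 16.8722%
MRP = 9.5% − 4.1% = 5.40%
CAPM required = R_f + β·MRP = 4.1% + 2.03 × 5.4% = 15.0620%
α = realised − required = 16.8722% − 15.0620% = +1.81%

+1.81%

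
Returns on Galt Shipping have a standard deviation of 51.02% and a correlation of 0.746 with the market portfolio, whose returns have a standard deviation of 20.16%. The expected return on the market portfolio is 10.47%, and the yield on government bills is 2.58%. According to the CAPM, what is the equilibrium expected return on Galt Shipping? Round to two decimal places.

17.48%

β = ρ × σ_i / σ_m = 0.746 × 51.02% / 20.16% = 1.8879
MRP = 10.47% − 2.58% = 7.89%
E(R) = 2.58% + 1.8879 × 7.89% = 17.48%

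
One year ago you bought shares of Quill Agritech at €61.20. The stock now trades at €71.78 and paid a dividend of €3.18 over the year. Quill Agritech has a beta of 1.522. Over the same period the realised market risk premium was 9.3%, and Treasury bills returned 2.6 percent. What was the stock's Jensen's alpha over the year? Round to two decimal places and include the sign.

Realised HPR = (P1 + D1 − P0) / P0 = (71.78 + 3.18 − 61.20) / 61.20 = 13.76 / 61.20 = 22.4837%
CAPM required = R_f + β·MRP = 2.6% + 1.522 × 9.3% = 16.7546%
α = realised − required = 22.4837% − 16.7546% = +5.73%

+5.73%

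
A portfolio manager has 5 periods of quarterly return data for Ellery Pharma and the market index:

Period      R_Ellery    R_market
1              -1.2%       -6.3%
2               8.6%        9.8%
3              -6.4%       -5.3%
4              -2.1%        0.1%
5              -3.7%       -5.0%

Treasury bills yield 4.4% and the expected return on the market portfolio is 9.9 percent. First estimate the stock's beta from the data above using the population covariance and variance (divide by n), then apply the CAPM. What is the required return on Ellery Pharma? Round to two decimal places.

8.61%

Mean R_i = (-1.2 + 8.6 − 6.4 − 2.1 − 3.7) / 5 = -0.9600%
Mean R_m = (-6.3 + 9.8 − 5.3 + 0.1 − 5.0) / 5 = -1.3400%
Σ(R_i − R̄_i)(R_m − R̄_m) = 137.6180  ⇒  Cov = 137.6180 / 5 = 27.5236
Σ(R_m − R̄_m)² = 179.8520  ⇒  Var(R_m) = 179.8520 / 5 = 35.9704
β = Cov / Var(R_m) = 27.5236 / 35.9704 = 0.7652
MRP = 9.9% − 4.4% = 5.50%
E(R) = R_f + β × MRP = 4.4% + 0.7652 × 5.5% = 8.61%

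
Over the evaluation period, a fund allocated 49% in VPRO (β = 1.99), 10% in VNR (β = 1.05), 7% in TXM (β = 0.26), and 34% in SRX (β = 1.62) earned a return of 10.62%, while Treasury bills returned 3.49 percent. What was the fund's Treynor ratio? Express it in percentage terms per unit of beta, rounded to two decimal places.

4.32%

β_P = 0.49×1.99 + 0.10×1.05 + 0.07×0.26 + 0.34×1.62 = 1.6491
Treynor = (R_P − R_f) / β_P = (10.62% − 3.49%) / 1.6491 = 7.13% / 1.6491 = 4.32%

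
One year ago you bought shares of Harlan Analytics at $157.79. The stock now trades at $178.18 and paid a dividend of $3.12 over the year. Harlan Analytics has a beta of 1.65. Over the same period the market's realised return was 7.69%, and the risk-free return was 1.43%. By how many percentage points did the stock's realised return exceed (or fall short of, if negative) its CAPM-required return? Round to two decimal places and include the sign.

+3.14%

Realised HPR = (P1 + D1 − P0) / P0 = (178.18 + 3.12 − 157.79) / 157.79 = 23.51 / 157.79 = 14.8996%
MRP = 7.69% − 1.43% = 6.26%
CAPM required = R_f + β·MRP = 1.43% + 1.65 × 6.26% = 11.7590%
α = realised − required = 14.8996% − 11.7590% = +3.14%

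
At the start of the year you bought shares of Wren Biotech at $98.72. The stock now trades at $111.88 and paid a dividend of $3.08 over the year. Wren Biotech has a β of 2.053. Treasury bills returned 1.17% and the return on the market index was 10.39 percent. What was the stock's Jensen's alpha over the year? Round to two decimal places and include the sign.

-3.65%

Realised HPR = (P1 + D1 − P0) / P0 = (111.88 + 3.08 − 98.72) / 98.72 = 16.24 / 98.72 = 16.4506%
MRP = 10.39% − 1.17% = 9.22%
CAPM required = R_f + β·MRP = 1.17% + 2.053 × 9.22% = 20.09866%
α = realised − required = 16.4506% − 20.09866% = -3.65%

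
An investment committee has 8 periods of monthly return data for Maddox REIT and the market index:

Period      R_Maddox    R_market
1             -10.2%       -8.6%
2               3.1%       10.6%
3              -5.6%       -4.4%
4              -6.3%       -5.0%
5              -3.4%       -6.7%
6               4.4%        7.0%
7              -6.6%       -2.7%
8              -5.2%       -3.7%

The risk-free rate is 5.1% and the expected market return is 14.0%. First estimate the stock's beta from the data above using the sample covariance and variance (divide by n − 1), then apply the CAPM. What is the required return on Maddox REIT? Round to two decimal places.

11.09%

Mean R_i = (-10.2 + 3.1 − 5.6 − 6.3 − 3.4 + 4.4 − 6.6 − 5.2) / 8 = -3.7250%
Mean R_m = (-8.6 + 10.6 − 4.4 − 5.0 − 6.7 + 7.0 − 2.7 − 3.7) / 8 = -1.6875%
Σ(R_i − R̄_i)(R_m − R̄_m) = 217.0725  ⇒  Cov = 217.0725 / 7 = 31.0104
Σ(R_m − R̄_m)² = 322.7688  ⇒  Var(R_m) = 322.7688 / 7 = 46.1098
β = Cov / Var(R_m) = 31.0104 / 46.1098 = 0.6725
MRP = 14.0% − 5.1% = 8.90%
E(R) = R_f + β × MRP = 5.1% + 0.6725 × 8.9% = 11.09%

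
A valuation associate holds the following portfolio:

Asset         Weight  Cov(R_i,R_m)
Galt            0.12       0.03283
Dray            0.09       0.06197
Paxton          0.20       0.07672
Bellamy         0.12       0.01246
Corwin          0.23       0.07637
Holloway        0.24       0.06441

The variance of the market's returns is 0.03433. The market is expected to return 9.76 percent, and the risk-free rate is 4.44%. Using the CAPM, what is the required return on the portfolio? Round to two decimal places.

β_Galt = 0.03283 / 0.03433 = 0.9563
β_Dray = 0.06197 / 0.03433 = 1.8051
β_Paxton = 0.07672 / 0.03433 = 2.2348
β_Bellamy = 0.01246 / 0.03433 = 0.3629
β_Corwin = 0.07637 / 0.03433 = 2.2246
β_Holloway = 0.06441 / 0.03433 = 1.8762
β_P = Σ w_i β_i = 0.12×0.9563 + 0.09×1.8051 + 0.20×2.2348 + 0.12×0.3629 + 0.23×2.2246 + 0.24×1.8762 = 1.7297
MRP = 9.76% − 4.44% = 5.32%
E(R_P) = R_f + β_P × MRP = 4.44% + 1.7297 × 5.32% = 13.64%

13.64%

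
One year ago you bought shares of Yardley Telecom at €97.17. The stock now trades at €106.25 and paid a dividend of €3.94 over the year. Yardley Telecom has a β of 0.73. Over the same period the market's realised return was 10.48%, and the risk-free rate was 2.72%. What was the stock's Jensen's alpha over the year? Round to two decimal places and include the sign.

+5.01%

Realised HPR = (P1 + D1 − P0) / P0 = (106.25 + 3.94 − 97.17) / 97.17 = 13.02 / 97.17 = 13.3992%
MRP = 10.48% − 2.72% = 7.76%
CAPM required = R_f + β·MRP = 2.72% + 0.73 × 7.76% = 8.3848%
α = realised − required = 13.3992% − 8.3848% = +5.01%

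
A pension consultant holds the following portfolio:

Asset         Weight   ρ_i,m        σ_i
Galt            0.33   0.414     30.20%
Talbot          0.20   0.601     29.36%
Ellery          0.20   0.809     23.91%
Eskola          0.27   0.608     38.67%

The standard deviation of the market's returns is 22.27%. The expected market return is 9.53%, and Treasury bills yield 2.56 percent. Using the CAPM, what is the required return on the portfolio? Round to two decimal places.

8.15%

β_Galt = 0.414 × 30.20% / 22.27% = 0.5614
β_Talbot = 0.601 × 29.36% / 22.27% = 0.7923
β_Ellery = 0.809 × 23.91% / 22.27% = 0.8686
β_Eskola = 0.608 × 38.67% / 22.27% = 1.0557
β_P = Σ w_i β_i = 0.33×0.5614 + 0.20×0.7923 + 0.20×0.8686 + 0.27×1.0557 = 0.8025
MRP = 9.53% − 2.56% = 6.97%
E(R_P) = R_f + β_P × MRP = 2.56% + 0.8025 × 6.97% = 8.15%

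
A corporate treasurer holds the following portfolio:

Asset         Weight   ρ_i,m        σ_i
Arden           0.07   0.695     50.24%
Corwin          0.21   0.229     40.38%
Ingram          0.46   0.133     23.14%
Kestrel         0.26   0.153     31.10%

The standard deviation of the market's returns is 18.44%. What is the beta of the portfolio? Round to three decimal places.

0.382

β_Arden = 0.695 × 50.24% / 18.44% = 1.8935
β_Corwin = 0.229 × 40.38% / 18.44% = 0.5015
β_Ingram = 0.133 × 23.14% / 18.44% = 0.1669
β_Kestrel = 0.153 × 31.10% / 18.44% = 0.2580
β_P = Σ w_i β_i = 0.07×1.8935 + 0.21×0.5015 + 0.46×0.1669 + 0.26×0.2580 = 0.3817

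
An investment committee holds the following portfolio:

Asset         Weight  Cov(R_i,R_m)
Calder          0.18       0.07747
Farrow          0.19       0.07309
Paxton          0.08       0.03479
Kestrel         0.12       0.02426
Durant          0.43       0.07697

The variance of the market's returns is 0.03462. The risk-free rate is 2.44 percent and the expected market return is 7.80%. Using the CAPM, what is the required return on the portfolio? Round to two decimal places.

β_Calder = 0.07747 / 0.03462 = 2.2377
β_Farrow = 0.07309 / 0.03462 = 2.1112
β_Paxton = 0.03479 / 0.03462 = 1.0049
β_Kestrel = 0.02426 / 0.03462 = 0.7008
β_Durant = 0.07697 / 0.03462 = 2.2233
β_P = Σ w_i β_i = 0.18×2.2377 + 0.19×2.1112 + 0.08×1.0049 + 0.12×0.7008 + 0.43×2.2233 = 1.9244
MRP = 7.80% − 2.44% = 5.36%
E(R_P) = R_f + β_P × MRP = 2.44% + 1.9244 × 5.36% = 12.75%

12.75%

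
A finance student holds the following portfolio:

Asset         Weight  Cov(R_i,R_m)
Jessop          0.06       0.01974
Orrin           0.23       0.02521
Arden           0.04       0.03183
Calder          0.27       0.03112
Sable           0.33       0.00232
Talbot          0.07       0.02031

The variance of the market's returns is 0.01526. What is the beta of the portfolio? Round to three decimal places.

1.235

β_Jessop = 0.01974 / 0.01526 = 1.2936
β_Orrin = 0.02521 / 0.01526 = 1.6520
β_Arden = 0.03183 / 0.01526 = 2.0858
β_Calder = 0.03112 / 0.01526 = 2.0393
β_Sable = 0.00232 / 0.01526 = 0.1520
β_Talbot = 0.02031 / 0.01526 = 1.3309
β_P = Σ w_i β_i = 0.06×1.2936 + 0.23×1.6520 + 0.04×2.0858 + 0.27×2.0393 + 0.33×0.1520 + 0.07×1.3309 = 1.2349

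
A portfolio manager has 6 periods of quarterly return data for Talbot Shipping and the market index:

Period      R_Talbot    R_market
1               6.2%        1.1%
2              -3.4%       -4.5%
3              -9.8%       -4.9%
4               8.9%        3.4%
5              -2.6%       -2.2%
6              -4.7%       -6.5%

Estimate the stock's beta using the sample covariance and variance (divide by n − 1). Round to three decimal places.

Mean R_i = (6.2 − 3.4 − 9.8 + 8.9 − 2.6 − 4.7) / 6 = -0.9000%
Mean R_m = (1.1 − 4.5 − 4.9 + 3.4 − 2.2 − 6.5) / 6 = -2.2667%
Σ(R_i − R̄_i)(R_m − R̄_m) = 124.4300  ⇒  Cov = 124.4300 / 5 = 24.8860
Σ(R_m − R̄_m)² = 73.2933  ⇒  Var(R_m) = 73.2933 / 5 = 14.6587
β = Cov / Var(R_m) = 24.8860 / 14.6587 = 1.6977

1.698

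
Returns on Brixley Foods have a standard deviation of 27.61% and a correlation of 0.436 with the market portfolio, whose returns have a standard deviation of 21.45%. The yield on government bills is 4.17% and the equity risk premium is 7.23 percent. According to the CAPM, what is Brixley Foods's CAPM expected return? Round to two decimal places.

β = ρ × σ_i / σ_m = 0.436 × 27.61% / 21.45% = 0.5612
E(R) = 4.17% + 0.5612 × 7.23% = 8.23%

8.23%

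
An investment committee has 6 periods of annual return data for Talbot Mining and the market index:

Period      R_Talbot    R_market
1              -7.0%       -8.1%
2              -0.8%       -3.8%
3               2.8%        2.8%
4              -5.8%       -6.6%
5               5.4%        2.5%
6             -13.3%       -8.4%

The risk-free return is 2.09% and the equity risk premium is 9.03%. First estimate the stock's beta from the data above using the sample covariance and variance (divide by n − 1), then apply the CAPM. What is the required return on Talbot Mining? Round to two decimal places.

Mean R_i = (-7.0 − 0.8 + 2.8 − 5.8 + 5.4 − 13.3) / 6 = -3.1167%
Mean R_m = (-8.1 − 3.8 + 2.8 − 6.6 + 2.5 − 8.4) / 6 = -3.6000%
Σ(R_i − R̄_i)(R_m − R̄_m) = 163.7600  ⇒  Cov = 163.7600 / 5 = 32.7520
Σ(R_m − R̄_m)² = 130.5000  ⇒  Var(R_m) = 130.5000 / 5 = 26.1000
β = Cov / Var(R_m) = 32.7520 / 26.1000 = 1.2549
E(R) = R_f + β × MRP = 2.09% + 1.2549 × 9.03% = 13.42%

13.42%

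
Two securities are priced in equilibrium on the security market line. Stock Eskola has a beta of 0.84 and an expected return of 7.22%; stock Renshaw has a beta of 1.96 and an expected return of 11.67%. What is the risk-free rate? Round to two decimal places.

3.88%

Both satisfy E(R) = R_f + β·MRP, so the slope of the SML is
MRP = (11.67% − 7.22%) / (1.96 − 0.84) = 4.45% / 1.12 = 3.9732%
R_f = E(R_Eskola) − β_Eskola·MRP = 7.22% − 0.84 × 3.9732% = 3.8825%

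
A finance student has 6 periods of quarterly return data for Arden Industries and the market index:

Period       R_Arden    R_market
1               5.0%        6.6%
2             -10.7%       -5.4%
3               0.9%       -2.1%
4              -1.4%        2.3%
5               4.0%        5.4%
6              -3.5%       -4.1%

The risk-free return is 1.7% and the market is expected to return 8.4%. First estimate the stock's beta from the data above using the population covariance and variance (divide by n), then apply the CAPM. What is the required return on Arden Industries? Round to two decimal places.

8.24%

Mean R_i = (5.0 − 10.7 + 0.9 − 1.4 + 4.0 − 3.5) / 6 = -0.9500%
Mean R_m = (6.6 − 5.4 − 2.1 + 2.3 + 5.4 − 4.1) / 6 = 0.4500%
Σ(R_i − R̄_i)(R_m − R̄_m) = 124.1850  ⇒  Cov = 124.1850 / 6 = 20.6975
Σ(R_m − R̄_m)² = 127.1750  ⇒  Var(R_m) = 127.1750 / 6 = 21.1958
β = Cov / Var(R_m) = 20.6975 / 21.1958 = 0.9765
MRP = 8.4% − 1.7% = 6.70%
E(R) = R_f + β × MRP = 1.7% + 0.9765 × 6.7% = 8.24%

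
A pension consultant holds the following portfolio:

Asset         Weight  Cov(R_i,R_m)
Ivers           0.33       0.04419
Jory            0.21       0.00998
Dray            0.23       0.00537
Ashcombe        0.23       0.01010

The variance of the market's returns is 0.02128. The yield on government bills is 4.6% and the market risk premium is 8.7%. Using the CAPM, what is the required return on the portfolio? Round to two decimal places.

12.87%

β_Ivers = 0.04419 / 0.02128 = 2.0766
β_Jory = 0.00998 / 0.02128 = 0.4690
β_Dray = 0.00537 / 0.02128 = 0.2523
β_Ashcombe = 0.01010 / 0.02128 = 0.4746
β_P = Σ w_i β_i = 0.33×2.0766 + 0.21×0.4690 + 0.23×0.2523 + 0.23×0.4746 = 0.9510
E(R_P) = R_f + β_P × MRP = 4.6% + 0.9510 × 8.7% = 12.87%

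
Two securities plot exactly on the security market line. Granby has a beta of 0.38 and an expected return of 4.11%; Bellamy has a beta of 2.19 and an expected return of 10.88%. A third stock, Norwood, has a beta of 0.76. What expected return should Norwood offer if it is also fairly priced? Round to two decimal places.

5.53%

MRP (SML slope) = (10.88% − 4.11%) / (2.19 − 0.38) = 6.77% / 1.81 = 3.7403%
R_f (intercept) = 4.11% − 0.38 × 3.7403% = 2.6887%
E(R_Norwood) = R_f + β × MRP = 2.6887% + 0.76 × 3.7403% = 5.53%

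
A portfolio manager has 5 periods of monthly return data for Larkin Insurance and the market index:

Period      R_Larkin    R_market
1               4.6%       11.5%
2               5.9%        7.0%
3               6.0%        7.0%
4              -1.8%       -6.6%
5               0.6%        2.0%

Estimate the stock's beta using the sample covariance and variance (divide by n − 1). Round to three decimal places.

0.448

Mean R_i = (4.6 + 5.9 + 6.0 − 1.8 + 0.6) / 5 = 3.0600%
Mean R_m = (11.5 + 7.0 + 7.0 − 6.6 + 2.0) / 5 = 4.1800%
Σ(R_i − R̄_i)(R_m − R̄_m) = 85.3260  ⇒  Cov = 85.3260 / 4 = 21.3315
Σ(R_m − R̄_m)² = 190.4480  ⇒  Var(R_m) = 190.4480 / 4 = 47.6120
β = Cov / Var(R_m) = 21.3315 / 47.6120 = 0.4480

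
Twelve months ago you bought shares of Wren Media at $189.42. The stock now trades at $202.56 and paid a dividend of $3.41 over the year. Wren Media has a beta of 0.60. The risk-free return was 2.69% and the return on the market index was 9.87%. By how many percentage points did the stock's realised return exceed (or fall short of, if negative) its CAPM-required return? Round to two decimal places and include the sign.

+1.74%

Realised HPR = (P1 + D1 − P0) / P0 = (202.56 + 3.41 − 189.42) / 189.42 = 16.55 / 189.42 = 8.7372%
MRP = 9.87% − 2.69% = 7.18%
CAPM required = R_f + β·MRP = 2.69% + 0.60 × 7.18% = 6.9980%
α = realised − required = 8.7372% − 6.9980% = +1.74%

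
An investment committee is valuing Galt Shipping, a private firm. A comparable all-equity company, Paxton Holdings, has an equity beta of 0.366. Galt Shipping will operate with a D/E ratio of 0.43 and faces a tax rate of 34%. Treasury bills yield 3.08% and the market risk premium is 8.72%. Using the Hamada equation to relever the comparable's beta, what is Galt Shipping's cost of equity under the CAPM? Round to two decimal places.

β_L = β_U × [1 + (1 − t)(D/E)] = 0.366 × [1 + (1 − 0.34) × 0.43]
    = 0.366 × [1 + 0.66 × 0.43] = 0.366 × 1.2838 = 0.4699
E(R) = R_f + β_L × MRP = 3.08% + 0.4699 × 8.72% = 7.18%

7.18%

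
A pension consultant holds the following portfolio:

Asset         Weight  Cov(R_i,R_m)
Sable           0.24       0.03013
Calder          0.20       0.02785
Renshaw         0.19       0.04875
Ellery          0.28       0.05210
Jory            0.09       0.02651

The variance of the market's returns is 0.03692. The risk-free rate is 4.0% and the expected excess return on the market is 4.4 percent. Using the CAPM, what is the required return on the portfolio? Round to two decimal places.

8.65%

β_Sable = 0.03013 / 0.03692 = 0.8161
β_Calder = 0.02785 / 0.03692 = 0.7543
β_Renshaw = 0.04875 / 0.03692 = 1.3204
β_Ellery = 0.05210 / 0.03692 = 1.4112
β_Jory = 0.02651 / 0.03692 = 0.7180
β_P = Σ w_i β_i = 0.24×0.8161 + 0.20×0.7543 + 0.19×1.3204 + 0.28×1.4112 + 0.09×0.7180 = 1.0574
E(R_P) = R_f + β_P × MRP = 4.0% + 1.0574 × 4.4% = 8.65%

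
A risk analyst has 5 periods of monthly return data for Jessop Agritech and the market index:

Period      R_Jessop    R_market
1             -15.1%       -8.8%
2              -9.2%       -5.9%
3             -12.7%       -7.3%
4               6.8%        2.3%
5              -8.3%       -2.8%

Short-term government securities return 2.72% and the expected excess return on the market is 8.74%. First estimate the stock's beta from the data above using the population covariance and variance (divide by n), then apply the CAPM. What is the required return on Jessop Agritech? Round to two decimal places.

19.15%

Mean R_i = (-15.1 − 9.2 − 12.7 + 6.8 − 8.3) / 5 = -7.7000%
Mean R_m = (-8.8 − 5.9 − 7.3 + 2.3 − 2.8) / 5 = -4.5000%
Σ(R_i − R̄_i)(R_m − R̄_m) = 145.5000  ⇒  Cov = 145.5000 / 5 = 29.1000
Σ(R_m − R̄_m)² = 77.4200  ⇒  Var(R_m) = 77.4200 / 5 = 15.4840
β = Cov / Var(R_m) = 29.1000 / 15.4840 = 1.8794
E(R) = R_f + β × MRP = 2.72% + 1.8794 × 8.74% = 19.15%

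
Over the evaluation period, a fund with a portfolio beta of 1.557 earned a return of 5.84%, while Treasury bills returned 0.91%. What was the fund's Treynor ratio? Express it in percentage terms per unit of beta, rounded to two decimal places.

Treynor = (R_P − R_f) / β_P = (5.84% − 0.91%) / 1.5570 = 4.93% / 1.5570 = 3.17%

3.17%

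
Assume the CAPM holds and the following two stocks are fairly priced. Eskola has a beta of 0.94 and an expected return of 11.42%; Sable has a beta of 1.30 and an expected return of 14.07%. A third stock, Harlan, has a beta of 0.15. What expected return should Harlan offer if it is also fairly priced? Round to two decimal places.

5.60%

MRP (SML slope) = (14.07% − 11.42%) / (1.30 − 0.94) = 2.65% / 0.36 = 7.3611%
R_f (intercept) = 11.42% − 0.94 × 7.3611% = 4.5006%
E(R_Harlan) = R_f + β × MRP = 4.5006% + 0.15 × 7.3611% = 5.60%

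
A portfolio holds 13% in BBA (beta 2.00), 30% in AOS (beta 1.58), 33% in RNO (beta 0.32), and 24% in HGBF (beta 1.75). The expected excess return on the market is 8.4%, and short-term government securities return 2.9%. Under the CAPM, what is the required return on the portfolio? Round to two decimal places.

13.48%

β_P = Σ w_i β_i = 0.13×2.00 + 0.30×1.58 + 0.33×0.32 + 0.24×1.75 = 1.2596
E(R_P) = R_f + β_P × MRP = 2.9% + 1.2596 × 8.4% = 13.48%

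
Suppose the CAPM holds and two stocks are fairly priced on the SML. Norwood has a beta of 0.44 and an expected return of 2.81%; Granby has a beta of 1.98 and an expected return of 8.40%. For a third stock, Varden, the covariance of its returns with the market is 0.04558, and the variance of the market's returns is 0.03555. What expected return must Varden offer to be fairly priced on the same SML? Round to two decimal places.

MRP = (8.40% − 2.81%) / (1.98 − 0.44) = 3.6299%
R_f = 2.81% − 0.44 × 3.6299% = 1.2128%
β_Varden = Cov / Var(R_m) = 0.04558 / 0.03555 = 1.2821
E(R_Varden) = R_f + β × MRP = 1.2128% + 1.2821 × 3.6299% = 5.87%

5.87%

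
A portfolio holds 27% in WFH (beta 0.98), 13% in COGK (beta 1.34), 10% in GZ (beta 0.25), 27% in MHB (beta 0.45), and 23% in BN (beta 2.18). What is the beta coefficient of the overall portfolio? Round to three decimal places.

β_P = Σ w_i β_i = 0.27×0.98 + 0.13×1.34 + 0.10×0.25 + 0.27×0.45 + 0.23×2.18 = 1.0867

1.087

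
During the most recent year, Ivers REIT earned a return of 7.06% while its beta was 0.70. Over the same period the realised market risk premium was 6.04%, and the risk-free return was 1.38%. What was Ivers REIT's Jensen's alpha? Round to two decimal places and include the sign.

CAPM benchmark = R_f + β(R_m − R_f) = 1.38% + 0.70 × 6.04% = 5.6080%
α = actual − benchmark = 7.06% − 5.6080% = +1.45%

+1.45%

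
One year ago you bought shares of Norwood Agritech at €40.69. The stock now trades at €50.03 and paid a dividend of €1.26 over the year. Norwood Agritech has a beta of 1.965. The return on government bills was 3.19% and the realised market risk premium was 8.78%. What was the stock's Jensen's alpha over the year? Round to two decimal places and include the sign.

+5.61%

Realised HPR = (P1 + D1 − P0) / P0 = (50.03 + 1.26 − 40.69) / 40.69 = 10.60 / 40.69 = 26.0506%
CAPM required = R_f + β·MRP = 3.19% + 1.965 × 8.78% = 20.44270%
α = realised − required = 26.0506% − 20.44270% = +5.61%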